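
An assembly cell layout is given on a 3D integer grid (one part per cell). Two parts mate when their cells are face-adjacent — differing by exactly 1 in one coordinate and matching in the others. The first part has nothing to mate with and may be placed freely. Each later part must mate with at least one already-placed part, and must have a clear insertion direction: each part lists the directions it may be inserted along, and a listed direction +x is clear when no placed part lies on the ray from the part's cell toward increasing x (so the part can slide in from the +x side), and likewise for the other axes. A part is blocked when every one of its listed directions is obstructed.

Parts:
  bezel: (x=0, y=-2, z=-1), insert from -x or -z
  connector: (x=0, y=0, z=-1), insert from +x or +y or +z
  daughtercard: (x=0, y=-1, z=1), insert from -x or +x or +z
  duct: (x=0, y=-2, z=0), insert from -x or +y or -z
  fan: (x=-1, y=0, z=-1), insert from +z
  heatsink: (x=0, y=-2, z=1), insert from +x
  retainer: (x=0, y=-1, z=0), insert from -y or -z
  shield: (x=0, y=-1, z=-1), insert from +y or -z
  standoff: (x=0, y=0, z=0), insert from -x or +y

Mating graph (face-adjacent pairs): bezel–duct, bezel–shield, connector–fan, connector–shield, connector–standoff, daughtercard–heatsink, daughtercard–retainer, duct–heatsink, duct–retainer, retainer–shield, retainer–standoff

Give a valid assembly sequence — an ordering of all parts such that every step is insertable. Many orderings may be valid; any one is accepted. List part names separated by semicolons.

fan; connector; shield; standoff; bezel; retainer; duct; daughtercard; heatsink

1. fan@(-1, 0, -1) [+z clear] — {fan}
2. connector@(0, 0, -1) [+x clear] — {connector, fan}
3. shield@(0, -1, -1) [-z clear] — {connector, fan, shield}
4. standoff@(0, 0, 0) [-x clear] — {connector, fan, shield, standoff}
5. bezel@(0, -2, -1) [-x clear] — {bezel, connector, fan, shield, standoff}
6. retainer@(0, -1, 0) [-y clear] — {bezel, connector, fan, retainer, shield, standoff}
7. duct@(0, -2, 0) [-x clear] — {bezel, connector, duct, fan, retainer, shield, standoff}
8. daughtercard@(0, -1, 1) [-x clear] — {bezel, connector, daughtercard, duct, fan, retainer, shield, standoff}
9. heatsink@(0, -2, 1) [+x clear] — {bezel, connector, daughtercard, duct, fan, heatsink, retainer, shield, standoff}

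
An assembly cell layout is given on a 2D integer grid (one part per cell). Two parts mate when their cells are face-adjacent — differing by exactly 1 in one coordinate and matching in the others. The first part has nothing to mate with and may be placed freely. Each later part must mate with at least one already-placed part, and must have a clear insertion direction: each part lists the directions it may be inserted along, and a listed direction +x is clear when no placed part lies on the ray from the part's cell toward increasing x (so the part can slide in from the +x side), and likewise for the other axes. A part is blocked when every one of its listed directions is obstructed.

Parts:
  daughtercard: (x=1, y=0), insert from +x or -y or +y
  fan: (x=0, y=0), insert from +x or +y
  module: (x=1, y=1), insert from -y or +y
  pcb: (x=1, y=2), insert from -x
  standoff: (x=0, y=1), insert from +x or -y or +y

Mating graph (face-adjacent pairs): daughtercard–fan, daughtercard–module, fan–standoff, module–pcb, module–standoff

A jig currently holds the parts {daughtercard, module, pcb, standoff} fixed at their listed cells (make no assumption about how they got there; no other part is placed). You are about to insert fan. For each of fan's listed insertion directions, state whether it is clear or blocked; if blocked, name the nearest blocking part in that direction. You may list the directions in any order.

+x: blocked by daughtercard; +y: blocked by standoff

+x: nearest on ray is daughtercard@(1, 0) ⇒ blocked
+y: nearest on ray is standoff@(0, 1) ⇒ blocked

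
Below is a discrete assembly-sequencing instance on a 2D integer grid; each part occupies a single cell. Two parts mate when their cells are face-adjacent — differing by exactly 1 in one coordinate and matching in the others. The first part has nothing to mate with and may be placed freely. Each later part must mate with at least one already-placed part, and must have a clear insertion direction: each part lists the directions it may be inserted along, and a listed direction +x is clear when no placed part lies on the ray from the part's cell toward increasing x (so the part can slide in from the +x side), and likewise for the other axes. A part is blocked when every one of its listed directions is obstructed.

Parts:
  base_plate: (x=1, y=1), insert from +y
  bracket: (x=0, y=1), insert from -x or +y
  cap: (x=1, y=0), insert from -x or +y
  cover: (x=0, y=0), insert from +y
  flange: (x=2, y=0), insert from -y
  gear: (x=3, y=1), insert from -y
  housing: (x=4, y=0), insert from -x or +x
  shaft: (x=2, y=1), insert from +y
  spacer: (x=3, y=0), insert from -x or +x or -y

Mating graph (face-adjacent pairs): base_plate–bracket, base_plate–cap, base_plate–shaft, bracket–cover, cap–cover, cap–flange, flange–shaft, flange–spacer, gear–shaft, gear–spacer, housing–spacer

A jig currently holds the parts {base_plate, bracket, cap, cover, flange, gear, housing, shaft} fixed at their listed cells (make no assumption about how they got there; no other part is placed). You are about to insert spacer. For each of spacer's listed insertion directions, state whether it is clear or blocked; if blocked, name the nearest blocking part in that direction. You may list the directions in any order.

-x: nearest on ray is flange@(2, 0) ⇒ blocked
+x: nearest on ray is housing@(4, 0) ⇒ blocked
-y: ray from spacer(3, 0) has no placed part ⇒ clear

+x: blocked by housing; -x: blocked by flange; -y: clear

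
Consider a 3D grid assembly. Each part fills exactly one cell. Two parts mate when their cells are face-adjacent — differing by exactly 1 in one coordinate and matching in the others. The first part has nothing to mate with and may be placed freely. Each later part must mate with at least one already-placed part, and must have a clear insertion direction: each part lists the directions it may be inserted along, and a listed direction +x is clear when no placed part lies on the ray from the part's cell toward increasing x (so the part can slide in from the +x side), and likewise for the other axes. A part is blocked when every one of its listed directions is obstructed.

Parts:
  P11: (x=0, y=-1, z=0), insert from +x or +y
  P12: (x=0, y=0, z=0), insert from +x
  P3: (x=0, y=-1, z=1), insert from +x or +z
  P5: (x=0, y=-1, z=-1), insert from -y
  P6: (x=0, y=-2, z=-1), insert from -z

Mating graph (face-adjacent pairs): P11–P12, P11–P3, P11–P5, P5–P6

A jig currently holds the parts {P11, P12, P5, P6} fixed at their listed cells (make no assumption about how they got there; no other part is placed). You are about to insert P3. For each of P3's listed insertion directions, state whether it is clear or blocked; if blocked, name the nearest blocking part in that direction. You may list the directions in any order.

+x: ray from P3(0, -1, 1) has no placed part ⇒ clear
+z: ray from P3(0, -1, 1) has no placed part ⇒ clear

+x: clear; +z: clear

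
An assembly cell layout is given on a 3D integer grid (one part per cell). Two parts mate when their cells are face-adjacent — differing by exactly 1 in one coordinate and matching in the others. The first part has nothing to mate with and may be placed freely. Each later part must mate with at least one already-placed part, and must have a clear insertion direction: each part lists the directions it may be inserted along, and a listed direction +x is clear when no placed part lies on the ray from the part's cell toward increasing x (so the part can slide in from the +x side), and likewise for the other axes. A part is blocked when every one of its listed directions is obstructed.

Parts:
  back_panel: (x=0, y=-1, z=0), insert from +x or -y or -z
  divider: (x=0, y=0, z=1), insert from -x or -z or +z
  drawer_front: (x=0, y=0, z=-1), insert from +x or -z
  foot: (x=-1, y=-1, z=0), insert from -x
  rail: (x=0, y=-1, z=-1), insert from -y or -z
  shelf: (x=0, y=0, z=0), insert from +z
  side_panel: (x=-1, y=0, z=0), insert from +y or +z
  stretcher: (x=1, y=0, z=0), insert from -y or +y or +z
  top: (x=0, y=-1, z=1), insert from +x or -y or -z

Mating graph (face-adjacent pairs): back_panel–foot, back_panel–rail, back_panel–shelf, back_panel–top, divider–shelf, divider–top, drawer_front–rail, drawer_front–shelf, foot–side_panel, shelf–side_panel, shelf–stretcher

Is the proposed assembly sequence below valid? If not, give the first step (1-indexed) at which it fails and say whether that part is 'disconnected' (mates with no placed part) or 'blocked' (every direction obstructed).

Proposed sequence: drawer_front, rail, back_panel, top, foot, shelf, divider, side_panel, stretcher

Valid

1. drawer_front@(0, 0, -1) [+x clear] — {drawer_front}
2. rail@(0, -1, -1) [-y clear] — {drawer_front, rail}
3. back_panel@(0, -1, 0) [+x clear] — {back_panel, drawer_front, rail}
4. top@(0, -1, 1) [+x clear] — {back_panel, drawer_front, rail, top}
5. foot@(-1, -1, 0) [-x clear] — {back_panel, drawer_front, foot, rail, top}
6. shelf@(0, 0, 0) [+z clear] — {back_panel, drawer_front, foot, rail, shelf, top}
7. divider@(0, 0, 1) [-x clear] — {back_panel, divider, drawer_front, foot, rail, shelf, top}
8. side_panel@(-1, 0, 0) [+y clear] — {back_panel, divider, drawer_front, foot, rail, shelf, side_panel, top}
9. stretcher@(1, 0, 0) [-y clear] — {back_panel, divider, drawer_front, foot, rail, shelf, side_panel, stretcher, top}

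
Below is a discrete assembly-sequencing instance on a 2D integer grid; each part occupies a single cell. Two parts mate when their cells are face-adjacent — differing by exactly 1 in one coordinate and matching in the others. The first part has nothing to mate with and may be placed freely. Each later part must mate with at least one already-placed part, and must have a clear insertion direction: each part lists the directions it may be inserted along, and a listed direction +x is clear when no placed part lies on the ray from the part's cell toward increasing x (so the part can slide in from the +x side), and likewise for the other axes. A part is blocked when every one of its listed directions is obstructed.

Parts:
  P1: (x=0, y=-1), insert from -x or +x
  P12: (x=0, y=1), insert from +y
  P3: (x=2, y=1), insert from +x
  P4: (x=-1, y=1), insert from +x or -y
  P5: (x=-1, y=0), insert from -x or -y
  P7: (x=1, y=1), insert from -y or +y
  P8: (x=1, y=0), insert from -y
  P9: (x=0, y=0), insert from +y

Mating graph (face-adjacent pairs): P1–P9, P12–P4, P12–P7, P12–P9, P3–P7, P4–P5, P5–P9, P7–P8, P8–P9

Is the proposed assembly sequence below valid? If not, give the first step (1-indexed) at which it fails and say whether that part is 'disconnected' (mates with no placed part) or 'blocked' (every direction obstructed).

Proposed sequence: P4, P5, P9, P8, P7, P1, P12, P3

1. P4@(-1, 1) [+x clear] — {P4}
2. P5@(-1, 0) [-x clear] — {P4, P5}
3. P9@(0, 0) [+y clear] — {P4, P5, P9}
4. P8@(1, 0) [-y clear] — {P4, P5, P8, P9}
5. P7@(1, 1) [+y clear] — {P4, P5, P7, P8, P9}
6. P1@(0, -1) [-x clear] — {P1, P4, P5, P7, P8, P9}
7. P12@(0, 1) [+y clear] — {P1, P12, P4, P5, P7, P8, P9}
8. P3@(2, 1) [+x clear] — {P1, P12, P3, P4, P5, P7, P8, P9}

Valid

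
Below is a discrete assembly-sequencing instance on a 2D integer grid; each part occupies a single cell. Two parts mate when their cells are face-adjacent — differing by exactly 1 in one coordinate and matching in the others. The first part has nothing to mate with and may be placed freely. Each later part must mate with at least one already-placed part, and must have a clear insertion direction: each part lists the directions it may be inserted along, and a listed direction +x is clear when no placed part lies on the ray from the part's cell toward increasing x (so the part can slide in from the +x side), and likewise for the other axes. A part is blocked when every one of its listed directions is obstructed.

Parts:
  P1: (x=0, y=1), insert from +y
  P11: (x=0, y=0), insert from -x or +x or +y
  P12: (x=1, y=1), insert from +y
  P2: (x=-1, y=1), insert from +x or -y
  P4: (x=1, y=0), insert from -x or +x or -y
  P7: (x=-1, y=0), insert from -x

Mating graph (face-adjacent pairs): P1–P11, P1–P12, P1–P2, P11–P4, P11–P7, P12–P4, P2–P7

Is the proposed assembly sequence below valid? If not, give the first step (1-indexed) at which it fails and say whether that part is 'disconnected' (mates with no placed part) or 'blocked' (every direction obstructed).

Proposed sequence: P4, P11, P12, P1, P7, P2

1. P4@(1, 0) [-x clear] — {P4}
2. P11@(0, 0) [-x clear] — {P11, P4}
3. P12@(1, 1) [+y clear] — {P11, P12, P4}
4. P1@(0, 1) [+y clear] — {P1, P11, P12, P4}
5. P7@(-1, 0) [-x clear] — {P1, P11, P12, P4, P7}
6. P2@(-1, 1) — +x/-y all obstructed ⇒ blocked

Invalid at step 6 (blocked)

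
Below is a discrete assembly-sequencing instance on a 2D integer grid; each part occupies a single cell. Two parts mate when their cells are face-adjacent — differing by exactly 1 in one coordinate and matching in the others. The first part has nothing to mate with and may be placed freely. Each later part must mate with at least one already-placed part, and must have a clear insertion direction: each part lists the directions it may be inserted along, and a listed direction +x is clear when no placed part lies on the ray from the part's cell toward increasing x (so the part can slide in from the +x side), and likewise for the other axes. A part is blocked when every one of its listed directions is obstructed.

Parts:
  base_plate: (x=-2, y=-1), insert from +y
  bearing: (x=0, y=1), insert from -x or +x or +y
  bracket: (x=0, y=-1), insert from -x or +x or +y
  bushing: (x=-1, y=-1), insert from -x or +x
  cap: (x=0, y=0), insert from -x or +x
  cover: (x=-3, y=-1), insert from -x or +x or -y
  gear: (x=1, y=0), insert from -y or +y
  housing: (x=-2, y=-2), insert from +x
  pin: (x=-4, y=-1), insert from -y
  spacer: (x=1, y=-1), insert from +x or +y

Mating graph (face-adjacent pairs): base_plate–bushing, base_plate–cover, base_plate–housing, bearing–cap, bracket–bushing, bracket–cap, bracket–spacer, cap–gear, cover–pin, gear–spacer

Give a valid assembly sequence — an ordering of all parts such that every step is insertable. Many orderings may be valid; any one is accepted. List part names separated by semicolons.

bracket; spacer; gear; cap; bearing; bushing; base_plate; housing; cover; pin

1. bracket@(0, -1) [-x clear] — {bracket}
2. spacer@(1, -1) [+x clear] — {bracket, spacer}
3. gear@(1, 0) [+y clear] — {bracket, gear, spacer}
4. cap@(0, 0) [-x clear] — {bracket, cap, gear, spacer}
5. bearing@(0, 1) [-x clear] — {bearing, bracket, cap, gear, spacer}
6. bushing@(-1, -1) [-x clear] — {bearing, bracket, bushing, cap, gear, spacer}
7. base_plate@(-2, -1) [+y clear] — {base_plate, bearing, bracket, bushing, cap, gear, spacer}
8. housing@(-2, -2) [+x clear] — {base_plate, bearing, bracket, bushing, cap, gear, housing, spacer}
9. cover@(-3, -1) [-x clear] — {base_plate, bearing, bracket, bushing, cap, cover, gear, housing, spacer}
10. pin@(-4, -1) [-y clear] — {base_plate, bearing, bracket, bushing, cap, cover, gear, housing, pin, spacer}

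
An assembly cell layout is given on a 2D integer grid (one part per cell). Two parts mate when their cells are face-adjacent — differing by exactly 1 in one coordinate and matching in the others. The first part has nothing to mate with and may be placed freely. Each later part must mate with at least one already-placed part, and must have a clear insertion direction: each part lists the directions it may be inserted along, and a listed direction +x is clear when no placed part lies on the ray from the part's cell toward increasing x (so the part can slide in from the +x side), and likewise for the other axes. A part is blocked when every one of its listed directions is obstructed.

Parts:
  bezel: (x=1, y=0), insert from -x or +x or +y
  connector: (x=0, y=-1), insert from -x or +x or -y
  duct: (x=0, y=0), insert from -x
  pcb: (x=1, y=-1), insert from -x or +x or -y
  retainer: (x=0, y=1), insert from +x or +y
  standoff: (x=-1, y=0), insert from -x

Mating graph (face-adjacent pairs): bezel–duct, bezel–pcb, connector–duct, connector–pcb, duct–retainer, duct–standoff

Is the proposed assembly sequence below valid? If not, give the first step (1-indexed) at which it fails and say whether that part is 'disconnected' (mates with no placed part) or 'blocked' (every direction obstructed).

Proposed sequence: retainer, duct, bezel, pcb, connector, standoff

Valid

1. retainer@(0, 1) [+x clear] — {retainer}
2. duct@(0, 0) [-x clear] — {duct, retainer}
3. bezel@(1, 0) [+x clear] — {bezel, duct, retainer}
4. pcb@(1, -1) [-x clear] — {bezel, duct, pcb, retainer}
5. connector@(0, -1) [-x clear] — {bezel, connector, duct, pcb, retainer}
6. standoff@(-1, 0) [-x clear] — {bezel, connector, duct, pcb, retainer, standoff}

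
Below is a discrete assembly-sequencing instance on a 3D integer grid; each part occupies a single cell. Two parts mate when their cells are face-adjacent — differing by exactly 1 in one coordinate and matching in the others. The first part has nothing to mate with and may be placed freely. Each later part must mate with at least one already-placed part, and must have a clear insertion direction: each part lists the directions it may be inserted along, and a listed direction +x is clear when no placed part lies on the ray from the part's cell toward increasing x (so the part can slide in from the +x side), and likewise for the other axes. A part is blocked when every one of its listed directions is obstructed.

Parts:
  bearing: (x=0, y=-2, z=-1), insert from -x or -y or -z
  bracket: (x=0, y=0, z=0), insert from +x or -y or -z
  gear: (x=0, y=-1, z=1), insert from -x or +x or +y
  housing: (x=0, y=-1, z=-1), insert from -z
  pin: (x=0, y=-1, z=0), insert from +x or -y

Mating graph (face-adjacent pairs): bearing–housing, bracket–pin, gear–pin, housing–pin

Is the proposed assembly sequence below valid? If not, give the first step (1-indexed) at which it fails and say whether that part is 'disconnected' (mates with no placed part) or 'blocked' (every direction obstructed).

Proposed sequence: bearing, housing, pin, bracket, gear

Valid

1. bearing@(0, -2, -1) [-x clear] — {bearing}
2. housing@(0, -1, -1) [-z clear] — {bearing, housing}
3. pin@(0, -1, 0) [+x clear] — {bearing, housing, pin}
4. bracket@(0, 0, 0) [+x clear] — {bearing, bracket, housing, pin}
5. gear@(0, -1, 1) [-x clear] — {bearing, bracket, gear, housing, pin}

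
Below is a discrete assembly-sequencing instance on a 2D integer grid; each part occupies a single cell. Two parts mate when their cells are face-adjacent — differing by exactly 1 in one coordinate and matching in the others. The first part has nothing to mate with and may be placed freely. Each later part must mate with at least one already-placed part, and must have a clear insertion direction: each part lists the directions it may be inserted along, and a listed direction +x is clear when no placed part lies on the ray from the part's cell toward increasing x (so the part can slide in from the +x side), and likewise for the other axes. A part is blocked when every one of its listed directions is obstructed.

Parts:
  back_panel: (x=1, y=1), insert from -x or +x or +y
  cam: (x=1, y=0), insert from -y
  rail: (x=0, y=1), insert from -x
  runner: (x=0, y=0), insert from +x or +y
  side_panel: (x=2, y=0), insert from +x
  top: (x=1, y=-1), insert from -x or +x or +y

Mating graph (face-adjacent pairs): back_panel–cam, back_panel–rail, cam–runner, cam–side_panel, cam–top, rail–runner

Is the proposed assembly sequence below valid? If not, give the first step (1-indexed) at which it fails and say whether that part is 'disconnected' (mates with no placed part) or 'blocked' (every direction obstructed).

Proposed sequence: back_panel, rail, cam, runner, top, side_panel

Invalid at step 4 (blocked)

1. back_panel@(1, 1) [-x clear] — {back_panel}
2. rail@(0, 1) [-x clear] — {back_panel, rail}
3. cam@(1, 0) [-y clear] — {back_panel, cam, rail}
4. runner@(0, 0) — +x/+y all obstructed ⇒ blocked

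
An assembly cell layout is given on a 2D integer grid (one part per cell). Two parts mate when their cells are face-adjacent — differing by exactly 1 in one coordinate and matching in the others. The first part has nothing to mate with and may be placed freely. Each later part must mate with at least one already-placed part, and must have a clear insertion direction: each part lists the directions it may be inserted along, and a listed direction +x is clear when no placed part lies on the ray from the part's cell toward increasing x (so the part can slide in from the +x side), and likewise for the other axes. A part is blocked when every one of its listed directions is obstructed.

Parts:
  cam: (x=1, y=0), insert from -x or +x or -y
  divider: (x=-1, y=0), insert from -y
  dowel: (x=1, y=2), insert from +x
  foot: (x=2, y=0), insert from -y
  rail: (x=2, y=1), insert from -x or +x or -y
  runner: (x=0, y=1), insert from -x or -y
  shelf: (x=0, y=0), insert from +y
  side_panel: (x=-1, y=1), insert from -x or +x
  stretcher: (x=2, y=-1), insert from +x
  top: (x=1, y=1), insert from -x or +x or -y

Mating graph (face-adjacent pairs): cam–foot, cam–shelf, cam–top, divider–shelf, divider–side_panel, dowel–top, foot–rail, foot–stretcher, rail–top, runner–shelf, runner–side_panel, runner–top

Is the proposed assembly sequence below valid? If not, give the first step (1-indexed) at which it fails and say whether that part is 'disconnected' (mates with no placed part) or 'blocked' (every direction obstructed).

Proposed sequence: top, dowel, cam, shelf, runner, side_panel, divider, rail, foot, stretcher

Valid

1. top@(1, 1) [-x clear] — {top}
2. dowel@(1, 2) [+x clear] — {dowel, top}
3. cam@(1, 0) [-x clear] — {cam, dowel, top}
4. shelf@(0, 0) [+y clear] — {cam, dowel, shelf, top}
5. runner@(0, 1) [-x clear] — {cam, dowel, runner, shelf, top}
6. side_panel@(-1, 1) [-x clear] — {cam, dowel, runner, shelf, side_panel, top}
7. divider@(-1, 0) [-y clear] — {cam, divider, dowel, runner, shelf, side_panel, top}
8. rail@(2, 1) [+x clear] — {cam, divider, dowel, rail, runner, shelf, side_panel, top}
9. foot@(2, 0) [-y clear] — {cam, divider, dowel, foot, rail, runner, shelf, side_panel, top}
10. stretcher@(2, -1) [+x clear] — {cam, divider, dowel, foot, rail, runner, shelf, side_panel, stretcher, top}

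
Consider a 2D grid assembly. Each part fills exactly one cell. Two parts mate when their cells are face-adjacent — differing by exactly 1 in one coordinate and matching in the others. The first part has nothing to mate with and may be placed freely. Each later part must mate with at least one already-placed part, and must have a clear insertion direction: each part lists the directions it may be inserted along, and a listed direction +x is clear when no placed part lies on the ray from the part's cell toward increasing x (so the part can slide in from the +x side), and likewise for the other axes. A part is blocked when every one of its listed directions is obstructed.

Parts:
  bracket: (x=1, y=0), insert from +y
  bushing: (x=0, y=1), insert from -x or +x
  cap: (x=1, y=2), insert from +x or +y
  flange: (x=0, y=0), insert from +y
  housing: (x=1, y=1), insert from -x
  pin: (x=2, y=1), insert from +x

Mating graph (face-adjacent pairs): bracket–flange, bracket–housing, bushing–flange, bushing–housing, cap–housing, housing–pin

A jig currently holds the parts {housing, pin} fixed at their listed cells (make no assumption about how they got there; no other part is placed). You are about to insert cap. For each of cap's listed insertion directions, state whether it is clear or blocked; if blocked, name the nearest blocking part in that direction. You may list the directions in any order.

+x: ray from cap(1, 2) has no placed part ⇒ clear
+y: ray from cap(1, 2) has no placed part ⇒ clear

+x: clear; +y: clear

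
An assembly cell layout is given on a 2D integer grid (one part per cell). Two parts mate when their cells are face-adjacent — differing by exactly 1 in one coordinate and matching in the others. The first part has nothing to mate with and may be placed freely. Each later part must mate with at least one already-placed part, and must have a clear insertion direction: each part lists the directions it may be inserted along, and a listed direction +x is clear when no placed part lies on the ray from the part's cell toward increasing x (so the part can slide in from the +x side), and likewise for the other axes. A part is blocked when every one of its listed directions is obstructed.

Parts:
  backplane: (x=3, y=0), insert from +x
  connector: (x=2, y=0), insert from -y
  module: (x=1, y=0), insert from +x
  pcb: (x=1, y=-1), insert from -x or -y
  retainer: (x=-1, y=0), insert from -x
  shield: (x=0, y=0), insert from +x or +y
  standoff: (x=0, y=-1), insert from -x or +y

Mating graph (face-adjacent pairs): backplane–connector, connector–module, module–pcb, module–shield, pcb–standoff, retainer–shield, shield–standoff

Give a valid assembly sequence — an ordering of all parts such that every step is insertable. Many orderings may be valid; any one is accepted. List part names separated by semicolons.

1. retainer@(-1, 0) [-x clear] — {retainer}
2. shield@(0, 0) [+x clear] — {retainer, shield}
3. standoff@(0, -1) [-x clear] — {retainer, shield, standoff}
4. pcb@(1, -1) [-y clear] — {pcb, retainer, shield, standoff}
5. module@(1, 0) [+x clear] — {module, pcb, retainer, shield, standoff}
6. connector@(2, 0) [-y clear] — {connector, module, pcb, retainer, shield, standoff}
7. backplane@(3, 0) [+x clear] — {backplane, connector, module, pcb, retainer, shield, standoff}

retainer; shield; standoff; pcb; module; connector; backplane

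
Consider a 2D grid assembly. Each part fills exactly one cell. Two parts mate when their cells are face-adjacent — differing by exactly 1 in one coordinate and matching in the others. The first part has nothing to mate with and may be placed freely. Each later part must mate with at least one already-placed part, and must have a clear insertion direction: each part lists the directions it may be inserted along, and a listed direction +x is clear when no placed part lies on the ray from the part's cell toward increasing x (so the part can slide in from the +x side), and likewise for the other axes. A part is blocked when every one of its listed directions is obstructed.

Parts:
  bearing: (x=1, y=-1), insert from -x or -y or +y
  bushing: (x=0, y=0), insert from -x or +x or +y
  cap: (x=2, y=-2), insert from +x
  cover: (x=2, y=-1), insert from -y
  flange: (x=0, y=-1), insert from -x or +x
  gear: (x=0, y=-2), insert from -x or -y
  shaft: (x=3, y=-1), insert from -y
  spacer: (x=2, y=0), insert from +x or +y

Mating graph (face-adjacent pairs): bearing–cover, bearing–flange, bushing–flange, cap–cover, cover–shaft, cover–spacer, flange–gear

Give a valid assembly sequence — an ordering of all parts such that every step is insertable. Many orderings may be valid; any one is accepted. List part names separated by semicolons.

spacer; cover; cap; shaft; bearing; flange; gear; bushing

1. spacer@(2, 0) [+x clear] — {spacer}
2. cover@(2, -1) [-y clear] — {cover, spacer}
3. cap@(2, -2) [+x clear] — {cap, cover, spacer}
4. shaft@(3, -1) [-y clear] — {cap, cover, shaft, spacer}
5. bearing@(1, -1) [-x clear] — {bearing, cap, cover, shaft, spacer}
6. flange@(0, -1) [-x clear] — {bearing, cap, cover, flange, shaft, spacer}
7. gear@(0, -2) [-x clear] — {bearing, cap, cover, flange, gear, shaft, spacer}
8. bushing@(0, 0) [-x clear] — {bearing, bushing, cap, cover, flange, gear, shaft, spacer}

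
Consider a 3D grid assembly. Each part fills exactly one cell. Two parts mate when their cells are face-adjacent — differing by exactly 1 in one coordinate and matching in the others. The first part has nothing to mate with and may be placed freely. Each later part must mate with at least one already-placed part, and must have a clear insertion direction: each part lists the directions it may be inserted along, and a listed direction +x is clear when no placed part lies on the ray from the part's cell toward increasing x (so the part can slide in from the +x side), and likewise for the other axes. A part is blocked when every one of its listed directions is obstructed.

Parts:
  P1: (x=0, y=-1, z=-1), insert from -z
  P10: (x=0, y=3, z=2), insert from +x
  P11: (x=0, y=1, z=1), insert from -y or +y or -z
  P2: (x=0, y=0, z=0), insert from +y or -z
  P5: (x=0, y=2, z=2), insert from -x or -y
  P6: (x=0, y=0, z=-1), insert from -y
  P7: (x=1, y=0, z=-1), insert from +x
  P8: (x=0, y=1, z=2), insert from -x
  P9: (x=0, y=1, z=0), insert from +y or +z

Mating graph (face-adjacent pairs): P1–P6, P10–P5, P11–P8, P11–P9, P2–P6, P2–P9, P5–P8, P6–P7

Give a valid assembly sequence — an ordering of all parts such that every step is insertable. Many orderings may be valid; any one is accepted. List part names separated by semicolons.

P5; P8; P11; P9; P10; P2; P6; P1; P7

1. P5@(0, 2, 2) [-x clear] — {P5}
2. P8@(0, 1, 2) [-x clear] — {P5, P8}
3. P11@(0, 1, 1) [-y clear] — {P11, P5, P8}
4. P9@(0, 1, 0) [+y clear] — {P11, P5, P8, P9}
5. P10@(0, 3, 2) [+x clear] — {P10, P11, P5, P8, P9}
6. P2@(0, 0, 0) [-z clear] — {P10, P11, P2, P5, P8, P9}
7. P6@(0, 0, -1) [-y clear] — {P10, P11, P2, P5, P6, P8, P9}
8. P1@(0, -1, -1) [-z clear] — {P1, P10, P11, P2, P5, P6, P8, P9}
9. P7@(1, 0, -1) [+x clear] — {P1, P10, P11, P2, P5, P6, P7, P8, P9}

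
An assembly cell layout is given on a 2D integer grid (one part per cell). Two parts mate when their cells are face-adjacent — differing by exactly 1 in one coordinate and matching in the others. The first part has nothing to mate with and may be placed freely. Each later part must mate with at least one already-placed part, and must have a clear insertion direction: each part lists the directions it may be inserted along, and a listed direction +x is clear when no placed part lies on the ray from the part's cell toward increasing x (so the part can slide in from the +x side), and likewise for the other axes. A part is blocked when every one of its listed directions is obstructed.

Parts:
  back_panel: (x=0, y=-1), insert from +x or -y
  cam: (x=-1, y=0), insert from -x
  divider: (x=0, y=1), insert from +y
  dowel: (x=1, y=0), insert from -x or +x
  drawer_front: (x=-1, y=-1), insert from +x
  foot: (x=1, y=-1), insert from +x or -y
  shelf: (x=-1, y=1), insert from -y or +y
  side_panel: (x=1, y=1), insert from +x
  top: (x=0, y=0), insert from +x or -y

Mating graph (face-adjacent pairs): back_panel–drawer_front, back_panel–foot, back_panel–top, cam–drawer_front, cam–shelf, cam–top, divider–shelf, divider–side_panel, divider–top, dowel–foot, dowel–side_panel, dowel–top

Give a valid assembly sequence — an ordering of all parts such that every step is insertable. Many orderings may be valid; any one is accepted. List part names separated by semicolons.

divider; side_panel; dowel; top; cam; drawer_front; foot; back_panel; shelf

1. divider@(0, 1) [+y clear] — {divider}
2. side_panel@(1, 1) [+x clear] — {divider, side_panel}
3. dowel@(1, 0) [-x clear] — {divider, dowel, side_panel}
4. top@(0, 0) [-y clear] — {divider, dowel, side_panel, top}
5. cam@(-1, 0) [-x clear] — {cam, divider, dowel, side_panel, top}
6. drawer_front@(-1, -1) [+x clear] — {cam, divider, dowel, drawer_front, side_panel, top}
7. foot@(1, -1) [+x clear] — {cam, divider, dowel, drawer_front, foot, side_panel, top}
8. back_panel@(0, -1) [-y clear] — {back_panel, cam, divider, dowel, drawer_front, foot, side_panel, top}
9. shelf@(-1, 1) [+y clear] — {back_panel, cam, divider, dowel, drawer_front, foot, shelf, side_panel, top}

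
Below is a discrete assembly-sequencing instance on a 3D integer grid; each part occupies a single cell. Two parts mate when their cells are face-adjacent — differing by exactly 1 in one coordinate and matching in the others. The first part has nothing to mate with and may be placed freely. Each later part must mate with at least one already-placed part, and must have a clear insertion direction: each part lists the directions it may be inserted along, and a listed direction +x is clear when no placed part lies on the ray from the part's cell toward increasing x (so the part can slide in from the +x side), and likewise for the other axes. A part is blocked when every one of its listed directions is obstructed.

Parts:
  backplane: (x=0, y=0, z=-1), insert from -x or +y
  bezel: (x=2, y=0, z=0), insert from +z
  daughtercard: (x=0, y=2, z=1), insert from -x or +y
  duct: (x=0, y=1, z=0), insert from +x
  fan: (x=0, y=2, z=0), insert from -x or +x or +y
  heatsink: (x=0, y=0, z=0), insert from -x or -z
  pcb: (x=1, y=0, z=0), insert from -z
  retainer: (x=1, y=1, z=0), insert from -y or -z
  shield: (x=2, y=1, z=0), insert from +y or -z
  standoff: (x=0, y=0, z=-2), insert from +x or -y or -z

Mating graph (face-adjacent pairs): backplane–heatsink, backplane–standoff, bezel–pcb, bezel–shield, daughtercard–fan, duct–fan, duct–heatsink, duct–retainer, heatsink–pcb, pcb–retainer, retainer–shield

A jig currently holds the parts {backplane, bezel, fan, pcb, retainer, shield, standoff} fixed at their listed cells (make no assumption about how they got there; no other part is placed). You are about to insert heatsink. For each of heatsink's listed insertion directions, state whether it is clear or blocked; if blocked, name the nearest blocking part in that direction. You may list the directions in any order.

-x: clear; -z: blocked by backplane

-x: ray from heatsink(0, 0, 0) has no placed part ⇒ clear
-z: nearest on ray is backplane@(0, 0, -1) ⇒ blocked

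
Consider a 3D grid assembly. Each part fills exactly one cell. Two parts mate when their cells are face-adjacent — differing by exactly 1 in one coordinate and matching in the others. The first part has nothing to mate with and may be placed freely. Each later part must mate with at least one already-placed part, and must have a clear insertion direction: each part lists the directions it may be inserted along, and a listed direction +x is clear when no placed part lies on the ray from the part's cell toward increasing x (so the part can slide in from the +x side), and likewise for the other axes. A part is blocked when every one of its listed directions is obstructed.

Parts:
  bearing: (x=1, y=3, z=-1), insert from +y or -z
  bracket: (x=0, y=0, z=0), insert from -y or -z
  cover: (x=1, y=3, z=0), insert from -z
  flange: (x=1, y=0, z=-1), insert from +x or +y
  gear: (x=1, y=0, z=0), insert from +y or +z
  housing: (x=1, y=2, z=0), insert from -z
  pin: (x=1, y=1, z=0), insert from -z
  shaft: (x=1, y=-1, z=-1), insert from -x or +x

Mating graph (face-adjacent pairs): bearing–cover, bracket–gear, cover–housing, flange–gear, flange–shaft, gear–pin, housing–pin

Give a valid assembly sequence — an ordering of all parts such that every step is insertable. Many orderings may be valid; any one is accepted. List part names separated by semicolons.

1. flange@(1, 0, -1) [+x clear] — {flange}
2. shaft@(1, -1, -1) [-x clear] — {flange, shaft}
3. gear@(1, 0, 0) [+y clear] — {flange, gear, shaft}
4. pin@(1, 1, 0) [-z clear] — {flange, gear, pin, shaft}
5. housing@(1, 2, 0) [-z clear] — {flange, gear, housing, pin, shaft}
6. bracket@(0, 0, 0) [-y clear] — {bracket, flange, gear, housing, pin, shaft}
7. cover@(1, 3, 0) [-z clear] — {bracket, cover, flange, gear, housing, pin, shaft}
8. bearing@(1, 3, -1) [+y clear] — {bearing, bracket, cover, flange, gear, housing, pin, shaft}

flange; shaft; gear; pin; housing; bracket; cover; bearing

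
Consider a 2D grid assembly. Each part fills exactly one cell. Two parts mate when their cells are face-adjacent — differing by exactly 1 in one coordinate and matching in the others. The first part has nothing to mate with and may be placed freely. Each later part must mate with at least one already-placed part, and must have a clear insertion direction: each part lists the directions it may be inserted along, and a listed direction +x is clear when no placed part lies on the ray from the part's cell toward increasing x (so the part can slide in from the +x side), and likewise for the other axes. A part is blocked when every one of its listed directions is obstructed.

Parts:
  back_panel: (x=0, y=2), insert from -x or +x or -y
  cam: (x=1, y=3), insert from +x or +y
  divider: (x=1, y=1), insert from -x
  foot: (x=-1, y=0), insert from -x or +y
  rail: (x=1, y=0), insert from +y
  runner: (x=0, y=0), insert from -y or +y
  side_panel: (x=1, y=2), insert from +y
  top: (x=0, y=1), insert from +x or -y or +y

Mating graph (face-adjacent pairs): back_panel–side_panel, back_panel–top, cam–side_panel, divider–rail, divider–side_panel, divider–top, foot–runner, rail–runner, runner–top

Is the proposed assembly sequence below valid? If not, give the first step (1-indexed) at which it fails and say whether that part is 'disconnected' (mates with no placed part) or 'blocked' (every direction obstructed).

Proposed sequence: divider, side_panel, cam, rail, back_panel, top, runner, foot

1. divider@(1, 1) [-x clear] — {divider}
2. side_panel@(1, 2) [+y clear] — {divider, side_panel}
3. cam@(1, 3) [+x clear] — {cam, divider, side_panel}
4. rail@(1, 0) — +y all obstructed ⇒ blocked

Invalid at step 4 (blocked)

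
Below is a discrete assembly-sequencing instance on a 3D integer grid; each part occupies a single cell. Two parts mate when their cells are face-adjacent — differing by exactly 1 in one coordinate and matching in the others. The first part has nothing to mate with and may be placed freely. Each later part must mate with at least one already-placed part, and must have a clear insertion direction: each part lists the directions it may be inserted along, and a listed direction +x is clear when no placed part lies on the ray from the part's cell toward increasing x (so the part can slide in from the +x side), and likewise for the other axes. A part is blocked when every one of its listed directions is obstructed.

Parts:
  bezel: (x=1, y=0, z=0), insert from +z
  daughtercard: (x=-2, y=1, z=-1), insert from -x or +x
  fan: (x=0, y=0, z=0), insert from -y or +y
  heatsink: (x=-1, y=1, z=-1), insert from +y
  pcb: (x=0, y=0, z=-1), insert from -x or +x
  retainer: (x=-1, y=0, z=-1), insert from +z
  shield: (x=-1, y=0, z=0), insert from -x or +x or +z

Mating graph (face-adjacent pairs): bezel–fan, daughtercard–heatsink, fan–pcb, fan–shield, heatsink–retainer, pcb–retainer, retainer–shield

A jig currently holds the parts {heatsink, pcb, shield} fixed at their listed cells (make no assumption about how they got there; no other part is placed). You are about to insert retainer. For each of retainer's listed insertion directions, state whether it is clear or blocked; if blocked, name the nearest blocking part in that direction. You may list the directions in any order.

+z: blocked by shield

+z: nearest on ray is shield@(-1, 0, 0) ⇒ blocked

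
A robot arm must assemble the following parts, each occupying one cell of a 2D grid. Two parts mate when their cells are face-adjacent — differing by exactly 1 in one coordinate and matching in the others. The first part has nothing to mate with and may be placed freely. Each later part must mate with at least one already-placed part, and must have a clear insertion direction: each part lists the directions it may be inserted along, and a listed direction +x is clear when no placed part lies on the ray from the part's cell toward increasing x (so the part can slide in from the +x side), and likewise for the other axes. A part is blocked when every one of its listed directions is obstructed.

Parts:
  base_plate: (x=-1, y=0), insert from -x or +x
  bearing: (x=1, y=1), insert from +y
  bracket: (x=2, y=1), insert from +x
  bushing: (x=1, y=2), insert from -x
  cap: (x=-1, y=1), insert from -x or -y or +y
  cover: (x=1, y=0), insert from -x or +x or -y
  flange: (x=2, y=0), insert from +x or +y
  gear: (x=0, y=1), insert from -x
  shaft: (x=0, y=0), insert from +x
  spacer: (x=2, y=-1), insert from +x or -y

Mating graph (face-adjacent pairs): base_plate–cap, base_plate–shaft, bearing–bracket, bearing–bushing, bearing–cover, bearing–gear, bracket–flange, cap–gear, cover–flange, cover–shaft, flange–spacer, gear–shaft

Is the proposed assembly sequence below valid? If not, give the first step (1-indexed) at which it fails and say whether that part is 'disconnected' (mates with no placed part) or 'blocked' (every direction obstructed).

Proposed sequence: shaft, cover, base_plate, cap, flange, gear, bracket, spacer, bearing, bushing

Invalid at step 6 (blocked)

1. shaft@(0, 0) [+x clear] — {shaft}
2. cover@(1, 0) [+x clear] — {cover, shaft}
3. base_plate@(-1, 0) [-x clear] — {base_plate, cover, shaft}
4. cap@(-1, 1) [-x clear] — {base_plate, cap, cover, shaft}
5. flange@(2, 0) [+x clear] — {base_plate, cap, cover, flange, shaft}
6. gear@(0, 1) — -x all obstructed ⇒ blocked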